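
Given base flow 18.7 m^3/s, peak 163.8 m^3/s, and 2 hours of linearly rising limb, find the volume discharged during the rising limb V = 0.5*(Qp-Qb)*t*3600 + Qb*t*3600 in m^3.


V = 0.5*(163.8 - 18.7)*2*3600 + 18.7*2*3600 = 657000.0000 m^3


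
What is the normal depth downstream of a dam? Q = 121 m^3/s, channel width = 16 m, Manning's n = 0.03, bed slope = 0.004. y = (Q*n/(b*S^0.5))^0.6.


y = (121 * 0.03 / (16 * 0.004^0.5))^0.6 = 2.1521 m


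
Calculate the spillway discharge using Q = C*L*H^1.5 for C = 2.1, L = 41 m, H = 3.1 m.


Q = 2.1 * 41 * 3.1^1.5 = 469.9435 m^3/s


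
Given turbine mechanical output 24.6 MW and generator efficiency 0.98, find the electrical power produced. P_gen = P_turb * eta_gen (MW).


P_gen = 24.6 * 0.98 = 24.1080 MW


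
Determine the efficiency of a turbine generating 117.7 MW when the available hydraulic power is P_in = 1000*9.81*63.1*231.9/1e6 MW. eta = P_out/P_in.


P_in = 1000 * 9.81 * 63.1 * 231.9 / 1e6 = 143.5487 MW
eta = 117.7 / 143.5487 = 0.8199


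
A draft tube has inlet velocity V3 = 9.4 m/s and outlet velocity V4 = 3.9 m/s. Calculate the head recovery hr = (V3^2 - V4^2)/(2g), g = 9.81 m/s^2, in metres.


hr = (9.4^2 - 3.9^2) / (2*9.81) = 3.7283 m


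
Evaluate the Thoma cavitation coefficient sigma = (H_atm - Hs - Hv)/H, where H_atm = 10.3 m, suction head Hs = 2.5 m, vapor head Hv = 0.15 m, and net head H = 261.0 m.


sigma = (10.3 - 2.5 - 0.15) / 261.0 = 0.0293


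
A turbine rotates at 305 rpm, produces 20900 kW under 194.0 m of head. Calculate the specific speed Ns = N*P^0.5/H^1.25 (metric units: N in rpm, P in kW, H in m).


Ns = 305 * 20900^0.5 / 194.0^1.25 = 60.9005


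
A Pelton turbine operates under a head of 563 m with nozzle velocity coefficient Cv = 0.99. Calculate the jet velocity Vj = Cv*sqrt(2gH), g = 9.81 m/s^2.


Vj = 0.99 * sqrt(2*9.81*563) = 104.0492 m/s


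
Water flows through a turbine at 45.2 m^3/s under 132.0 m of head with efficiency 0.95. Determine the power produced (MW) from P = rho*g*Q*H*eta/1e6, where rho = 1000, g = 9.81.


P = 1000 * 9.81 * 45.2 * 132.0 * 0.95 / 1e6 = 55.6039 MW


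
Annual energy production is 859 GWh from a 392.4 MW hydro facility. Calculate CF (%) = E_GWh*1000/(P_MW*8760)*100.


CF = 859 * 1000 / (392.4 * 8760) * 100 = 24.9896 %


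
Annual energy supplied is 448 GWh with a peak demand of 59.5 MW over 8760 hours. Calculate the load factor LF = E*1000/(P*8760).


LF = 448 * 1000 / (59.5 * 8760) = 0.8595


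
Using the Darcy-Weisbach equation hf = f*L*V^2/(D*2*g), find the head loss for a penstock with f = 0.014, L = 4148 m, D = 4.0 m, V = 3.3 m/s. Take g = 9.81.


hf = 0.014 * 4148 * 3.3^2 / (4.0 * 2 * 9.81) = 8.0582 m


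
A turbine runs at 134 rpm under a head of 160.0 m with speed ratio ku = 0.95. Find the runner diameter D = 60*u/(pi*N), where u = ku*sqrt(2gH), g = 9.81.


u = 0.95 * sqrt(2*9.81*160.0) = 53.2271 m/s
D = 60 * 53.2271 / (pi * 134) = 7.5863 m


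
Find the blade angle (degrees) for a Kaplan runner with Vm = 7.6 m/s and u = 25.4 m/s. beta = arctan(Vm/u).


beta = arctan(7.6 / 25.4) = 16.6578 degrees


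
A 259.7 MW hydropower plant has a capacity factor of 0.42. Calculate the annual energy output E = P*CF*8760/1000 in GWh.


E = 259.7 * 0.42 * 8760 / 1000 = 955.4882 GWh


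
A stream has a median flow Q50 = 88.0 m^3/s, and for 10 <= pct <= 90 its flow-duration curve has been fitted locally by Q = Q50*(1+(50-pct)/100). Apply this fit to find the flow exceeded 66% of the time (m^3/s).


Q = 88.0 * (1 + (50 - 66)/100) = 73.9200 m^3/s


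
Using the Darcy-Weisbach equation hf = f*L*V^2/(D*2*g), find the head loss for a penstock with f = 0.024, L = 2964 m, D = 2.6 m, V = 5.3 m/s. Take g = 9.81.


hf = 0.024 * 2964 * 5.3^2 / (2.6 * 2 * 9.81) = 39.1714 m


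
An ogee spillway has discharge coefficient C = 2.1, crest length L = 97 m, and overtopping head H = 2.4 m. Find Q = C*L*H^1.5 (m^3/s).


Q = 2.1 * 97 * 2.4^1.5 = 757.3696 m^3/s


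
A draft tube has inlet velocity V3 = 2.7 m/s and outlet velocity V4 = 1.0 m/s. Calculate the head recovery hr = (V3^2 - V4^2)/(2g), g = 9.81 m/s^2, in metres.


hr = (2.7^2 - 1.0^2) / (2*9.81) = 0.3206 m


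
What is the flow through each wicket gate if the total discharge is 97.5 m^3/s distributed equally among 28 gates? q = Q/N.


q = 97.5 / 28 = 3.4821 m^3/s


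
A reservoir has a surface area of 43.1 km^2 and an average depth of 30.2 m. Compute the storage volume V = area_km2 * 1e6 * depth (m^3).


V = 43.1 * 1e6 * 30.2 = 1.3016e+09 m^3


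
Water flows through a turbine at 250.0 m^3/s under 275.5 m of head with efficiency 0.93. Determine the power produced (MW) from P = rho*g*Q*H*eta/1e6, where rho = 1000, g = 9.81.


P = 1000 * 9.81 * 250.0 * 275.5 * 0.93 / 1e6 = 628.3673 MW


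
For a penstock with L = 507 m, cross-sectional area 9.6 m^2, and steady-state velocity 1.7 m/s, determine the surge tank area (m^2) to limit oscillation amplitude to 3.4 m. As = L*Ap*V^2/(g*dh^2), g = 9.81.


As = 507 * 9.6 * 1.7^2 / (9.81 * 3.4^2) = 124.0367 m^2


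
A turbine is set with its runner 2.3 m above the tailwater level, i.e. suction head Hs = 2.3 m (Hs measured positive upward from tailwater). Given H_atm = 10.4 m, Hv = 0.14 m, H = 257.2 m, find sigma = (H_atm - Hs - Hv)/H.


sigma = (10.4 - 2.3 - 0.14) / 257.2 = 0.0309


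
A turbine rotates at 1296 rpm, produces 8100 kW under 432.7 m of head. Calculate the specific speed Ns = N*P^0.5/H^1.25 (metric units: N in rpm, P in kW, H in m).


Ns = 1296 * 8100^0.5 / 432.7^1.25 = 59.1036


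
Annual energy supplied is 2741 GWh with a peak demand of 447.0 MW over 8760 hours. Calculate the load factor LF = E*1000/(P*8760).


LF = 2741 * 1000 / (447.0 * 8760) = 0.7000


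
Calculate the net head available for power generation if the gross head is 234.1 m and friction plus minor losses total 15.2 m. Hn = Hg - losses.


Hn = 234.1 - 15.2 = 218.9000 m


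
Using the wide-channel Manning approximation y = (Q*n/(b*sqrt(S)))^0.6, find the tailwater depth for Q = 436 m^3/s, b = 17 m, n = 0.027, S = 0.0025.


y = (436 * 0.027 / (17 * 0.0025^0.5))^0.6 = 4.8401 m


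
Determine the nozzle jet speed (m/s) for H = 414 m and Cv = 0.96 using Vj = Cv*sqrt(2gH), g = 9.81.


Vj = 0.96 * sqrt(2*9.81*414) = 86.5209 m/s


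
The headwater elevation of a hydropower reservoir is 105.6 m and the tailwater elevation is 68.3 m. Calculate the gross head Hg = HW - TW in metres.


Hg = 105.6 - 68.3 = 37.3000 m


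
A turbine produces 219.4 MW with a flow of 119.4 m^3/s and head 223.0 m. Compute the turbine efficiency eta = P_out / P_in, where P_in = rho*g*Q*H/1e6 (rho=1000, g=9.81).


P_in = 1000 * 9.81 * 119.4 * 223.0 / 1e6 = 261.2030 MW
eta = 219.4 / 261.2030 = 0.8400


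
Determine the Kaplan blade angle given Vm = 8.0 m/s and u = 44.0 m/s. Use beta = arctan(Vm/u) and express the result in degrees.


beta = arctan(8.0 / 44.0) = 10.3048 degrees


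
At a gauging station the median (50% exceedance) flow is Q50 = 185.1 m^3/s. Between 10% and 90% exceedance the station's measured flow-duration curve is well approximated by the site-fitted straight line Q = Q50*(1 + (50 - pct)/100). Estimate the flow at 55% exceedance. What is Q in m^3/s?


Q = 185.1 * (1 + (50 - 55)/100) = 175.8450 m^3/s


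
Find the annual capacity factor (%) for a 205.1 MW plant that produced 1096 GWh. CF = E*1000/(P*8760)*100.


CF = 1096 * 1000 / (205.1 * 8760) * 100 = 61.0015 %


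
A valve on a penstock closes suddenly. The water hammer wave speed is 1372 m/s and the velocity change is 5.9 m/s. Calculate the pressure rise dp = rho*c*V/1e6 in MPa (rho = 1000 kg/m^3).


dp = 1000 * 1372 * 5.9 / 1e6 = 8.0948 MPa


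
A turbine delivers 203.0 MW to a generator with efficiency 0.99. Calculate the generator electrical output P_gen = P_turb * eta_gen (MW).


P_gen = 203.0 * 0.99 = 200.9700 MW


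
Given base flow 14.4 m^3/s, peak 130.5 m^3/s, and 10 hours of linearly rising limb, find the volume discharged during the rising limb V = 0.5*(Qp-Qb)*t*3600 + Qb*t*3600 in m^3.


V = 0.5*(130.5 - 14.4)*10*3600 + 14.4*10*3600 = 2.6082e+06 m^3


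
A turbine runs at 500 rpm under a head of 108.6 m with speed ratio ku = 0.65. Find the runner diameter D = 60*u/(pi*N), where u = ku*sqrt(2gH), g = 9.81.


u = 0.65 * sqrt(2*9.81*108.6) = 30.0039 m/s
D = 60 * 30.0039 / (pi * 500) = 1.1461 m


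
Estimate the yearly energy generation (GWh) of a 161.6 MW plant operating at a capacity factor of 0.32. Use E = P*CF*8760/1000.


E = 161.6 * 0.32 * 8760 / 1000 = 452.9971 GWh


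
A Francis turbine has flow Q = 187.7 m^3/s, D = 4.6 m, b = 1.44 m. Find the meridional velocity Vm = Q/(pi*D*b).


Vm = 187.7 / (pi * 4.6 * 1.44) = 9.0197 m/s


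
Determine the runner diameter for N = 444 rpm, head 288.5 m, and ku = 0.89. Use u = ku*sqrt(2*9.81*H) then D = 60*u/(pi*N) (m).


u = 0.89 * sqrt(2*9.81*288.5) = 66.9595 m/s
D = 60 * 66.9595 / (pi * 444) = 2.8803 m


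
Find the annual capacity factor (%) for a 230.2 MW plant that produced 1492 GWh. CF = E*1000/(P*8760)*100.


CF = 1492 * 1000 / (230.2 * 8760) * 100 = 73.9877 %


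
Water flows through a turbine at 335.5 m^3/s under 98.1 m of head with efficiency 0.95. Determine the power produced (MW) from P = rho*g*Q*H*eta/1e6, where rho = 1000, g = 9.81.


P = 1000 * 9.81 * 335.5 * 98.1 * 0.95 / 1e6 = 306.7285 MW


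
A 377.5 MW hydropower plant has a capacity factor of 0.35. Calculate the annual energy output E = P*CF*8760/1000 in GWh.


E = 377.5 * 0.35 * 8760 / 1000 = 1157.4150 GWh


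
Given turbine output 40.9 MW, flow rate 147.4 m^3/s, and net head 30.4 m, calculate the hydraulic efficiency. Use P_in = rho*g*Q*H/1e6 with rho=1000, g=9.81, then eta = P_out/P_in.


P_in = 1000 * 9.81 * 147.4 * 30.4 / 1e6 = 43.9582 MW
eta = 40.9 / 43.9582 = 0.9304


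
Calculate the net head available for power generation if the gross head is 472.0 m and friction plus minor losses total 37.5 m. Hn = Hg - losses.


Hn = 472.0 - 37.5 = 434.5000 m


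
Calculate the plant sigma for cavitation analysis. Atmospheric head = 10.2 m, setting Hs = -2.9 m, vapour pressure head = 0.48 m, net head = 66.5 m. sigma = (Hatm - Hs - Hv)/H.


sigma = (10.2 - (-2.9) - 0.48) / 66.5 = 0.1898


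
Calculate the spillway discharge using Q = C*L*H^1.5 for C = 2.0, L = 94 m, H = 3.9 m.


Q = 2.0 * 94 * 3.9^1.5 = 1447.9540 m^3/s


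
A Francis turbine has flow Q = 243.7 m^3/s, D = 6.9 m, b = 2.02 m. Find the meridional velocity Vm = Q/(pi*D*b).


Vm = 243.7 / (pi * 6.9 * 2.02) = 5.5655 m/s


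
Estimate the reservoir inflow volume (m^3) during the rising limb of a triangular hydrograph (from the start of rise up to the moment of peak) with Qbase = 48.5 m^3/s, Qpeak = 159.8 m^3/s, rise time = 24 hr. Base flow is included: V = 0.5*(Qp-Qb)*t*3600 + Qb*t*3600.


V = 0.5*(159.8 - 48.5)*24*3600 + 48.5*24*3600 = 8.9986e+06 m^3


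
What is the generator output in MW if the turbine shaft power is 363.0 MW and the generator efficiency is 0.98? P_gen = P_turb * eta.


P_gen = 363.0 * 0.98 = 355.7400 MW


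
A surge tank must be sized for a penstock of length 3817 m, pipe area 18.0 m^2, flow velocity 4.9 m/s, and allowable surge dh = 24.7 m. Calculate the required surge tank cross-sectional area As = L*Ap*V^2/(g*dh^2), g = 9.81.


As = 3817 * 18.0 * 4.9^2 / (9.81 * 24.7^2) = 275.6284 m^2


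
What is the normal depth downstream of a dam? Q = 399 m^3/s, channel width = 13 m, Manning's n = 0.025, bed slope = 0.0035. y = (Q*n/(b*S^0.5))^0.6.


y = (399 * 0.025 / (13 * 0.0035^0.5))^0.6 = 4.6533 m


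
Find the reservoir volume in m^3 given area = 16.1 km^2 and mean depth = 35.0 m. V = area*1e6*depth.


V = 16.1 * 1e6 * 35.0 = 5.6350e+08 m^3


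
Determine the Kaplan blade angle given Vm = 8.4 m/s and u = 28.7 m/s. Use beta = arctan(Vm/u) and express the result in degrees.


beta = arctan(8.4 / 28.7) = 16.3139 degrees


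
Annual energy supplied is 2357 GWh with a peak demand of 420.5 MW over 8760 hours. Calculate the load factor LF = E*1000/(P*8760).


LF = 2357 * 1000 / (420.5 * 8760) = 0.6399


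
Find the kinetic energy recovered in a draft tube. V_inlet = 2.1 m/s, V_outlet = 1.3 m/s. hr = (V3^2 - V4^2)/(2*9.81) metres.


hr = (2.1^2 - 1.3^2) / (2*9.81) = 0.1386 m


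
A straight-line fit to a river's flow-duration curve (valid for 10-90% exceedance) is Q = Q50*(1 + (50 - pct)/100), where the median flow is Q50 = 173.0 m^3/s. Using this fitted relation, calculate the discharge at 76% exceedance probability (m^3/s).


Q = 173.0 * (1 + (50 - 76)/100) = 128.0200 m^3/s


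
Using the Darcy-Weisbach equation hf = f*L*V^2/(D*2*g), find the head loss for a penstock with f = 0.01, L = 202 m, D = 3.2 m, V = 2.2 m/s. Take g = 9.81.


hf = 0.01 * 202 * 2.2^2 / (3.2 * 2 * 9.81) = 0.1557 m


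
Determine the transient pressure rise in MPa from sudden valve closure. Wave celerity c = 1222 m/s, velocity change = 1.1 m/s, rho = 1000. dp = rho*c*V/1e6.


dp = 1000 * 1222 * 1.1 / 1e6 = 1.3442 MPa


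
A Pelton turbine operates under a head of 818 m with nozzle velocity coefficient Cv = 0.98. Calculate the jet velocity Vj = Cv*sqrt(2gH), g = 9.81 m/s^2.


Vj = 0.98 * sqrt(2*9.81*818) = 124.1516 m/s


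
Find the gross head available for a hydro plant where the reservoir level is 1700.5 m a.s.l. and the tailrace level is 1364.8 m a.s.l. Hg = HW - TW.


Hg = 1700.5 - 1364.8 = 335.7000 m


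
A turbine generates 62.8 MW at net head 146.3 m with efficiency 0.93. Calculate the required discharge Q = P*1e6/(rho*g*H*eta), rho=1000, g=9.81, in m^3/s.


Q = 62.8 * 1e6 / (1000 * 9.81 * 146.3 * 0.93) = 47.0504 m^3/s


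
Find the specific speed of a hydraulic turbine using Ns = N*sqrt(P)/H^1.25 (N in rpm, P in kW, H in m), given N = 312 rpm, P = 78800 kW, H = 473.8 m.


Ns = 312 * 78800^0.5 / 473.8^1.25 = 39.6209


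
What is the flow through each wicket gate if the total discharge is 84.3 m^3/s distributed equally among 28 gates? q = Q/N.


q = 84.3 / 28 = 3.0107 m^3/s


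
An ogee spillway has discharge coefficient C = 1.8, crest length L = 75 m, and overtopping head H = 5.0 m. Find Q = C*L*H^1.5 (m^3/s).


Q = 1.8 * 75 * 5.0^1.5 = 1509.3459 m^3/s


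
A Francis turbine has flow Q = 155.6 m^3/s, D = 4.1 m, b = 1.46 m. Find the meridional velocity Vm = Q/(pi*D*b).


Vm = 155.6 / (pi * 4.1 * 1.46) = 8.2741 m/s


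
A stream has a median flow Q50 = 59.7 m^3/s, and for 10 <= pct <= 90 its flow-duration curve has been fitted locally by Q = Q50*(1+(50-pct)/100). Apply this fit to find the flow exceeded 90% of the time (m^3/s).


Q = 59.7 * (1 + (50 - 90)/100) = 35.8200 m^3/s


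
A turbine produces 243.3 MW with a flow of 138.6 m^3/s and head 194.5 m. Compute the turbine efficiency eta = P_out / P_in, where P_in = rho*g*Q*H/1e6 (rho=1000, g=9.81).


P_in = 1000 * 9.81 * 138.6 * 194.5 / 1e6 = 264.4550 MW
eta = 243.3 / 264.4550 = 0.9200


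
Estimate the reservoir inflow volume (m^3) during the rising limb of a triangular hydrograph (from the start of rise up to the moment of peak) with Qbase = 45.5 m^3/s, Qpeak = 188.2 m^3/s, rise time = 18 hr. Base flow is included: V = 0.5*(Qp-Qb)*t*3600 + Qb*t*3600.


V = 0.5*(188.2 - 45.5)*18*3600 + 45.5*18*3600 = 7.5719e+06 m^3


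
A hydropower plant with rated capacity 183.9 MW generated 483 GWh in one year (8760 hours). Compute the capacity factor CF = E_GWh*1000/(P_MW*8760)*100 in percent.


CF = 483 * 1000 / (183.9 * 8760) * 100 = 29.9820 %


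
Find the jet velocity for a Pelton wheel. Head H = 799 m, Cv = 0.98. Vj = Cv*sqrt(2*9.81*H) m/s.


Vj = 0.98 * sqrt(2*9.81*799) = 122.7012 m/s


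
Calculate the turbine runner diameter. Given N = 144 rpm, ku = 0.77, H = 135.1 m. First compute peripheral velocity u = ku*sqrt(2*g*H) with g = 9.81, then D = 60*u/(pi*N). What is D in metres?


u = 0.77 * sqrt(2*9.81*135.1) = 39.6431 m/s
D = 60 * 39.6431 / (pi * 144) = 5.2578 m


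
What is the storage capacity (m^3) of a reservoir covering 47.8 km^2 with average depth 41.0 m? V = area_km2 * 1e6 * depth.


V = 47.8 * 1e6 * 41.0 = 1.9598e+09 m^3


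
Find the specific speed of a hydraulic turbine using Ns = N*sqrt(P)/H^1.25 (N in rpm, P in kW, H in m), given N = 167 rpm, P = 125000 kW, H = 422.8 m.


Ns = 167 * 125000^0.5 / 422.8^1.25 = 30.7966


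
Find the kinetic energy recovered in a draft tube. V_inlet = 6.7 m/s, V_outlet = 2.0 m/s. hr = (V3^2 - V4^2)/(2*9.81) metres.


hr = (6.7^2 - 2.0^2) / (2*9.81) = 2.0841 m


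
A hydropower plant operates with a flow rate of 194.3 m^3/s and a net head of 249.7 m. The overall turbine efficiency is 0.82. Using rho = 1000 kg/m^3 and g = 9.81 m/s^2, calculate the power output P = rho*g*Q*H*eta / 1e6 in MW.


P = 1000 * 9.81 * 194.3 * 249.7 * 0.82 / 1e6 = 390.2781 MW


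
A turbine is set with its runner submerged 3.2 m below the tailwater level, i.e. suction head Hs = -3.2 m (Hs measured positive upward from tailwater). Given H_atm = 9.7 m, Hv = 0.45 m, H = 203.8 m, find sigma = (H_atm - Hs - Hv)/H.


sigma = (9.7 - (-3.2) - 0.45) / 203.8 = 0.0611


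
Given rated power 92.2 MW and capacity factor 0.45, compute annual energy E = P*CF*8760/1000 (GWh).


E = 92.2 * 0.45 * 8760 / 1000 = 363.4524 GWh


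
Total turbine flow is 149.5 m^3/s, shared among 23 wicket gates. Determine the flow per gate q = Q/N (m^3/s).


q = 149.5 / 23 = 6.5000 m^3/s


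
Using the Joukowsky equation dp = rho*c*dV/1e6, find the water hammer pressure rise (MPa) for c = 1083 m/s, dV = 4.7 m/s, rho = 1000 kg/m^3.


dp = 1000 * 1083 * 4.7 / 1e6 = 5.0901 MPa


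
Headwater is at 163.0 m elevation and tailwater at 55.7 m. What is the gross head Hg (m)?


Hg = 163.0 - 55.7 = 107.3000 m


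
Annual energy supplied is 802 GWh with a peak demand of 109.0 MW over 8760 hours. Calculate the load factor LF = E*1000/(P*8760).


LF = 802 * 1000 / (109.0 * 8760) = 0.8399


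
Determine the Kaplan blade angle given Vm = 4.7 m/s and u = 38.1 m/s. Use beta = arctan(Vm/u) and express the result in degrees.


beta = arctan(4.7 / 38.1) = 7.0325 degrees


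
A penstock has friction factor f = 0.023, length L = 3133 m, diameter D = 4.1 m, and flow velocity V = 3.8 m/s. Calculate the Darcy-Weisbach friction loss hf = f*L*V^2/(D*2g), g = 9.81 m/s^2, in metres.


hf = 0.023 * 3133 * 3.8^2 / (4.1 * 2 * 9.81) = 12.9352 m


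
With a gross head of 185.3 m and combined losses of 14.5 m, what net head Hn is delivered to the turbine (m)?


Hn = 185.3 - 14.5 = 170.8000 m


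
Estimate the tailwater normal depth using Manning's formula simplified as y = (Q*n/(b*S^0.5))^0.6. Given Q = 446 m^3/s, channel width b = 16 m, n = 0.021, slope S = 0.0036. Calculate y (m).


y = (446 * 0.021 / (16 * 0.0036^0.5))^0.6 = 3.9226 m


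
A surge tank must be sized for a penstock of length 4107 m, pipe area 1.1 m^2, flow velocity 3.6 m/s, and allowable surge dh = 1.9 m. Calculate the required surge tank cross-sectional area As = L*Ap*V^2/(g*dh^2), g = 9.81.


As = 4107 * 1.1 * 3.6^2 / (9.81 * 1.9^2) = 1653.2791 m^2


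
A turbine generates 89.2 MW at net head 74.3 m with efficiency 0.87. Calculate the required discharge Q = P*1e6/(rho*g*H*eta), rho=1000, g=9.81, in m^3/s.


Q = 89.2 * 1e6 / (1000 * 9.81 * 74.3 * 0.87) = 140.6656 m^3/s


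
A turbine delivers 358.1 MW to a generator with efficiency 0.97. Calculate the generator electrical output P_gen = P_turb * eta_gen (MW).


P_gen = 358.1 * 0.97 = 347.3570 MW


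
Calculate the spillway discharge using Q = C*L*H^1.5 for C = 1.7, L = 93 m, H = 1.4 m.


Q = 1.7 * 93 * 1.4^1.5 = 261.8930 m^3/s


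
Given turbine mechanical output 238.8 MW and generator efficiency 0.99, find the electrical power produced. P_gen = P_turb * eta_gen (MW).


P_gen = 238.8 * 0.99 = 236.4120 MW


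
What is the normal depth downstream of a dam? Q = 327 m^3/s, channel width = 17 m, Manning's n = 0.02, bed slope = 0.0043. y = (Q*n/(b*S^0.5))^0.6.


y = (327 * 0.02 / (17 * 0.0043^0.5))^0.6 = 2.8909 m


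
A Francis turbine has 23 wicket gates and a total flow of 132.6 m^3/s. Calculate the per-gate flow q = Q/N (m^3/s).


q = 132.6 / 23 = 5.7652 m^3/s


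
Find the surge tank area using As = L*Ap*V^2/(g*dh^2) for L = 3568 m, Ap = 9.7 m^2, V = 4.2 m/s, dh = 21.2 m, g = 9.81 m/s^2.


As = 3568 * 9.7 * 4.2^2 / (9.81 * 21.2^2) = 138.4696 m^2


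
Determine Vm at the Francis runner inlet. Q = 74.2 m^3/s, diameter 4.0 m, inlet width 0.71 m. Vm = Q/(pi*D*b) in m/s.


Vm = 74.2 / (pi * 4.0 * 0.71) = 8.3164 m/s


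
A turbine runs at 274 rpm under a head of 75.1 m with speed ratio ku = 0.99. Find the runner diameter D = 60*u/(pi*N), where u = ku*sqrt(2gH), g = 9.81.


u = 0.99 * sqrt(2*9.81*75.1) = 38.0018 m/s
D = 60 * 38.0018 / (pi * 274) = 2.6488 m


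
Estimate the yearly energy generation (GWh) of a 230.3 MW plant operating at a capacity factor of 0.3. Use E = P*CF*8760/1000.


E = 230.3 * 0.3 * 8760 / 1000 = 605.2284 GWh


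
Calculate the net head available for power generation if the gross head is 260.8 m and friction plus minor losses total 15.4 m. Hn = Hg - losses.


Hn = 260.8 - 15.4 = 245.4000 m


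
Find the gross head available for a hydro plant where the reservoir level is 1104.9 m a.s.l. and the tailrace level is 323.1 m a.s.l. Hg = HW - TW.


Hg = 1104.9 - 323.1 = 781.8000 m


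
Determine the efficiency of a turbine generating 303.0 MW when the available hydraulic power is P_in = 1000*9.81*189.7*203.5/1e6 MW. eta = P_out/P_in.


P_in = 1000 * 9.81 * 189.7 * 203.5 / 1e6 = 378.7047 MW
eta = 303.0 / 378.7047 = 0.8001


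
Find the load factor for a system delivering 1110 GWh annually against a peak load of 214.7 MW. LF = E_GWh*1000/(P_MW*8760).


LF = 1110 * 1000 / (214.7 * 8760) = 0.5902


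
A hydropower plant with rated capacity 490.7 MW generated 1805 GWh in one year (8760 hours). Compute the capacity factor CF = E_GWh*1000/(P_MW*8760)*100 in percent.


CF = 1805 * 1000 / (490.7 * 8760) * 100 = 41.9911 %


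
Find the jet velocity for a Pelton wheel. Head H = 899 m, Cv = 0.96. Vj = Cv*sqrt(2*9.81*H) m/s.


Vj = 0.96 * sqrt(2*9.81*899) = 127.4972 m/s


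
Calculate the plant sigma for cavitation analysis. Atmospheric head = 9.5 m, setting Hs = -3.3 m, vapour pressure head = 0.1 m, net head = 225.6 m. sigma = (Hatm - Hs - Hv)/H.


sigma = (9.5 - (-3.3) - 0.1) / 225.6 = 0.0563


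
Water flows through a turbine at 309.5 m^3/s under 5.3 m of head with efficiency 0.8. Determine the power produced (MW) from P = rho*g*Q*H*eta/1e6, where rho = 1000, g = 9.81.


P = 1000 * 9.81 * 309.5 * 5.3 * 0.8 / 1e6 = 12.8735 MW


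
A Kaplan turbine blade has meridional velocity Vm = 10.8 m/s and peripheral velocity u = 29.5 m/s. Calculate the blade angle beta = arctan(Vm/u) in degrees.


beta = arctan(10.8 / 29.5) = 20.1078 degrees


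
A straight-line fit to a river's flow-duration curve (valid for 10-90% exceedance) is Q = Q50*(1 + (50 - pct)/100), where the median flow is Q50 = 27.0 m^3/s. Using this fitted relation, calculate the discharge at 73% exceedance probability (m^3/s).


Q = 27.0 * (1 + (50 - 73)/100) = 20.7900 m^3/s


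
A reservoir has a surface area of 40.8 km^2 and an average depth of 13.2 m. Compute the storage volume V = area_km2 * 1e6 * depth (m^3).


V = 40.8 * 1e6 * 13.2 = 5.3856e+08 m^3


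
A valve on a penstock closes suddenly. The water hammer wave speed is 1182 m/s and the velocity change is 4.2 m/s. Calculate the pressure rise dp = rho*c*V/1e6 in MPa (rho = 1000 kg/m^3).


dp = 1000 * 1182 * 4.2 / 1e6 = 4.9644 MPa


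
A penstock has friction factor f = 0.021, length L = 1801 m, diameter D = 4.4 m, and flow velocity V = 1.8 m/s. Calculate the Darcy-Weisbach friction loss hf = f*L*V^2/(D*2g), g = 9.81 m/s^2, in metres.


hf = 0.021 * 1801 * 1.8^2 / (4.4 * 2 * 9.81) = 1.4195 m


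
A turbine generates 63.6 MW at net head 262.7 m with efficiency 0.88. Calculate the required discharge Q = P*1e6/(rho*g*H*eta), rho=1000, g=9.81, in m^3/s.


Q = 63.6 * 1e6 / (1000 * 9.81 * 262.7 * 0.88) = 28.0443 m^3/s


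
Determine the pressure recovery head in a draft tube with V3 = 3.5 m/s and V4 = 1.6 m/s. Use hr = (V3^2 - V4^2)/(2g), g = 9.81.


hr = (3.5^2 - 1.6^2) / (2*9.81) = 0.4939 m


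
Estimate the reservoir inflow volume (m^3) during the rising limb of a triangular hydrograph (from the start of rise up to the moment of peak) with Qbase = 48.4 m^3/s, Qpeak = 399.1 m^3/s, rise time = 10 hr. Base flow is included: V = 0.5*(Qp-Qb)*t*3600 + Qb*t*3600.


V = 0.5*(399.1 - 48.4)*10*3600 + 48.4*10*3600 = 8.0550e+06 m^3


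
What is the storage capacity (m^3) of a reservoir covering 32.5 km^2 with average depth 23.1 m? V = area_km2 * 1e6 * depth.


V = 32.5 * 1e6 * 23.1 = 7.5075e+08 m^3


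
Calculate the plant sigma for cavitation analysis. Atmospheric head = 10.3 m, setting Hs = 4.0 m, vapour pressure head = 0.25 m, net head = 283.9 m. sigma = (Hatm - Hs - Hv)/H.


sigma = (10.3 - 4.0 - 0.25) / 283.9 = 0.0213


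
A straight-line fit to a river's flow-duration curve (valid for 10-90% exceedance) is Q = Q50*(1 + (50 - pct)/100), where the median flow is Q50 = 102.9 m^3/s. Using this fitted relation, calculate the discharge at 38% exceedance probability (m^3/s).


Q = 102.9 * (1 + (50 - 38)/100) = 115.2480 m^3/s


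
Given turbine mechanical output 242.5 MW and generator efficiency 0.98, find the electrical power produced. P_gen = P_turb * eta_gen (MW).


P_gen = 242.5 * 0.98 = 237.6500 MW


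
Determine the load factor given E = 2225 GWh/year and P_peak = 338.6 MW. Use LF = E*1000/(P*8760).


LF = 2225 * 1000 / (338.6 * 8760) = 0.7501


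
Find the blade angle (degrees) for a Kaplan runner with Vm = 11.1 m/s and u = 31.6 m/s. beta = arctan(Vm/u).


beta = arctan(11.1 / 31.6) = 19.3546 degrees


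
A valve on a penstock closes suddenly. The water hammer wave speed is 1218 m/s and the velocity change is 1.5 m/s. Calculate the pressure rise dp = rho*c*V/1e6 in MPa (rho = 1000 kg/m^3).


dp = 1000 * 1218 * 1.5 / 1e6 = 1.8270 MPa


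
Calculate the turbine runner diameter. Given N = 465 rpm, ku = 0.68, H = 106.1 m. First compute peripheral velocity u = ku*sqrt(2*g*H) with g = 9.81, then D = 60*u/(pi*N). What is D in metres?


u = 0.68 * sqrt(2*9.81*106.1) = 31.0253 m/s
D = 60 * 31.0253 / (pi * 465) = 1.2743 m


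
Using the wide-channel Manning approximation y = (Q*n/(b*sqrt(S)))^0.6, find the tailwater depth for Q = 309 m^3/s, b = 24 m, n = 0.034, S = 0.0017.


y = (309 * 0.034 / (24 * 0.0017^0.5))^0.6 = 4.1267 m


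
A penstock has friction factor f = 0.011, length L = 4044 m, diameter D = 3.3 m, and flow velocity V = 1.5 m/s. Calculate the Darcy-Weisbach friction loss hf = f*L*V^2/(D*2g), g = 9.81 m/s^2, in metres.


hf = 0.011 * 4044 * 1.5^2 / (3.3 * 2 * 9.81) = 1.5459 m


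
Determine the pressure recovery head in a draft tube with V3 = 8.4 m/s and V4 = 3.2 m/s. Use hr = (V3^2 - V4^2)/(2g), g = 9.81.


hr = (8.4^2 - 3.2^2) / (2*9.81) = 3.0744 m


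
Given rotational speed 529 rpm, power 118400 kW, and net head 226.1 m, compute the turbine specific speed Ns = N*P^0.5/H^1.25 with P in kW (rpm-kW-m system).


Ns = 529 * 118400^0.5 / 226.1^1.25 = 207.6136


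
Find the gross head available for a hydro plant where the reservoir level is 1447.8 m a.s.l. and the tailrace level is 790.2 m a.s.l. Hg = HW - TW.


Hg = 1447.8 - 790.2 = 657.6000 m


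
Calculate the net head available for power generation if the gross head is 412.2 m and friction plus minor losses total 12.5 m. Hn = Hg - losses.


Hn = 412.2 - 12.5 = 399.7000 m


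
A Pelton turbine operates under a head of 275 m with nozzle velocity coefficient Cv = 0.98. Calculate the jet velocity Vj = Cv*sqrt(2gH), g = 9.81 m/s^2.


Vj = 0.98 * sqrt(2*9.81*275) = 71.9850 m/s


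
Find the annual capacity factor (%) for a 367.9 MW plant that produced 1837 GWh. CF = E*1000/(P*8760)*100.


CF = 1837 * 1000 / (367.9 * 8760) * 100 = 57.0001 %


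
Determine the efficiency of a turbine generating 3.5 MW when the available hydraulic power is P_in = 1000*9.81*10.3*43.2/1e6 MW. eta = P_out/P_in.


P_in = 1000 * 9.81 * 10.3 * 43.2 / 1e6 = 4.3651 MW
eta = 3.5 / 4.3651 = 0.8018


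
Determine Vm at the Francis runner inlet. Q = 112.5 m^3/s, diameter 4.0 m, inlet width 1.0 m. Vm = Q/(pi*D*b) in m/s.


Vm = 112.5 / (pi * 4.0 * 1.0) = 8.9525 m/s


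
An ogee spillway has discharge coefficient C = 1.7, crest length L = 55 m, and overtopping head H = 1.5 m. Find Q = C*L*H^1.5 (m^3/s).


Q = 1.7 * 55 * 1.5^1.5 = 171.7705 m^3/s


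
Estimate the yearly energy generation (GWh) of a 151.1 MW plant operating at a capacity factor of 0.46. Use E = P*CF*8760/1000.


E = 151.1 * 0.46 * 8760 / 1000 = 608.8726 GWh


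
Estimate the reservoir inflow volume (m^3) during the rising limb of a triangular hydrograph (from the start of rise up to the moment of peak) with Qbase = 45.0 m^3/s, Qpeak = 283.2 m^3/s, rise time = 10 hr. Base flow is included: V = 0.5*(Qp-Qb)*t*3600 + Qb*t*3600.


V = 0.5*(283.2 - 45.0)*10*3600 + 45.0*10*3600 = 5.9076e+06 m^3


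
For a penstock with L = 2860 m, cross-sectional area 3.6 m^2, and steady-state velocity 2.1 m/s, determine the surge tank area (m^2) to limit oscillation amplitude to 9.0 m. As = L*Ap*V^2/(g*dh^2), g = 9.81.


As = 2860 * 3.6 * 2.1^2 / (9.81 * 9.0^2) = 57.1417 m^2


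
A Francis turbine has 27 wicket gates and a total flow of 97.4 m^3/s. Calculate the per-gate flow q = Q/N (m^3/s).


q = 97.4 / 27 = 3.6074 m^3/s


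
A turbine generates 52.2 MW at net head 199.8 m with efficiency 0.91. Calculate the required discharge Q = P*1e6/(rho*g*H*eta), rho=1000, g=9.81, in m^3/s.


Q = 52.2 * 1e6 / (1000 * 9.81 * 199.8 * 0.91) = 29.2661 m^3/s


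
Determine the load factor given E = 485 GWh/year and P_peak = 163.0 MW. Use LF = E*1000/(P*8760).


LF = 485 * 1000 / (163.0 * 8760) = 0.3397


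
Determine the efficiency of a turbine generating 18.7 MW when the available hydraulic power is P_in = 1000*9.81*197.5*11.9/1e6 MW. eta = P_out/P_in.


P_in = 1000 * 9.81 * 197.5 * 11.9 / 1e6 = 23.0560 MW
eta = 18.7 / 23.0560 = 0.8111


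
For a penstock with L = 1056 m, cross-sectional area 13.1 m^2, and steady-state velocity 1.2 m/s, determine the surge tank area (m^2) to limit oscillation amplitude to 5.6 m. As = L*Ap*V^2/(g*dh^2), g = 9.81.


As = 1056 * 13.1 * 1.2^2 / (9.81 * 5.6^2) = 64.7519 m^2


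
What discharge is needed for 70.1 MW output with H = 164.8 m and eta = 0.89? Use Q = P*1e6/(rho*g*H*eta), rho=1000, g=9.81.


Q = 70.1 * 1e6 / (1000 * 9.81 * 164.8 * 0.89) = 48.7194 m^3/s


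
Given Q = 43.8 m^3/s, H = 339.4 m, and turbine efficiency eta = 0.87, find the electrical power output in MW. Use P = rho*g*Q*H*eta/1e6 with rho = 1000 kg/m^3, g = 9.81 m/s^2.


P = 1000 * 9.81 * 43.8 * 339.4 * 0.87 / 1e6 = 126.8745 MW


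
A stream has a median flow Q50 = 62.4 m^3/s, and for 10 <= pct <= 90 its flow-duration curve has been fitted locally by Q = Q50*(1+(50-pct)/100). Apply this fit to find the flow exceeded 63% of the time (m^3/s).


Q = 62.4 * (1 + (50 - 63)/100) = 54.2880 m^3/s


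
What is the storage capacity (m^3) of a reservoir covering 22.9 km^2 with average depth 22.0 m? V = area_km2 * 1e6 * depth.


V = 22.9 * 1e6 * 22.0 = 5.0380e+08 m^3


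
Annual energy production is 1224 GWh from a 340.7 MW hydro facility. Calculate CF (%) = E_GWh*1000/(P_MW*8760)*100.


CF = 1224 * 1000 / (340.7 * 8760) * 100 = 41.0115 %


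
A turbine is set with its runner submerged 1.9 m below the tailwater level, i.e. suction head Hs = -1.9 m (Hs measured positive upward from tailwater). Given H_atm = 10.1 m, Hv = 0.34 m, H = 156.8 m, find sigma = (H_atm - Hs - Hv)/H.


sigma = (10.1 - (-1.9) - 0.34) / 156.8 = 0.0744


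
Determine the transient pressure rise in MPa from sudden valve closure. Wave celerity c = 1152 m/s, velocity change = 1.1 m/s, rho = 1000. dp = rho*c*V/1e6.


dp = 1000 * 1152 * 1.1 / 1e6 = 1.2672 MPa


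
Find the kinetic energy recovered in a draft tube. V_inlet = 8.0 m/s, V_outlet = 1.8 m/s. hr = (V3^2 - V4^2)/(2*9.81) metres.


hr = (8.0^2 - 1.8^2) / (2*9.81) = 3.0968 m


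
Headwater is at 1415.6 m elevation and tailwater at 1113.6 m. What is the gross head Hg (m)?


Hg = 1415.6 - 1113.6 = 302.0000 m


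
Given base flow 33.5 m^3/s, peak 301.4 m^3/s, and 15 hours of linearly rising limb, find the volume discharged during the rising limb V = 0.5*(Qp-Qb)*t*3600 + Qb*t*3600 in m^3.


V = 0.5*(301.4 - 33.5)*15*3600 + 33.5*15*3600 = 9.0423e+06 m^3


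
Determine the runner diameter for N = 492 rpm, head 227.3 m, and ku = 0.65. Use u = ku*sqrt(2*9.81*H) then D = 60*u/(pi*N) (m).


u = 0.65 * sqrt(2*9.81*227.3) = 43.4073 m/s
D = 60 * 43.4073 / (pi * 492) = 1.6850 m


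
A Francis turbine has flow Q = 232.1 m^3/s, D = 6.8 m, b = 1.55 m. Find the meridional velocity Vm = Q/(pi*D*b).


Vm = 232.1 / (pi * 6.8 * 1.55) = 7.0095 m/s


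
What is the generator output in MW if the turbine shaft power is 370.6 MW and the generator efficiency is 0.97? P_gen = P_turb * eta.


P_gen = 370.6 * 0.97 = 359.4820 MW


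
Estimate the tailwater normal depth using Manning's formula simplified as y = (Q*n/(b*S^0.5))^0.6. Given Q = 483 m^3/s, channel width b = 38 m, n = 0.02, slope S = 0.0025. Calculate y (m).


y = (483 * 0.02 / (38 * 0.0025^0.5))^0.6 = 2.6530 m


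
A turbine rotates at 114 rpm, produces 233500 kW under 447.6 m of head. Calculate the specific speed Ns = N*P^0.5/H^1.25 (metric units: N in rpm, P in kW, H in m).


Ns = 114 * 233500^0.5 / 447.6^1.25 = 26.7569


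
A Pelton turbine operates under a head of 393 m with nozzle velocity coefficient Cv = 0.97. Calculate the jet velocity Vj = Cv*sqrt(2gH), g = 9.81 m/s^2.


Vj = 0.97 * sqrt(2*9.81*393) = 85.1761 m/s


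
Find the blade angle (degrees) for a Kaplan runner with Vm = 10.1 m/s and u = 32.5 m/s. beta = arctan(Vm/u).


beta = arctan(10.1 / 32.5) = 17.2636 degrees


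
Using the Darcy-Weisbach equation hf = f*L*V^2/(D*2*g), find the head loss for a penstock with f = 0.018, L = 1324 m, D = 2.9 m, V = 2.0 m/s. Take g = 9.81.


hf = 0.018 * 1324 * 2.0^2 / (2.9 * 2 * 9.81) = 1.6754 m


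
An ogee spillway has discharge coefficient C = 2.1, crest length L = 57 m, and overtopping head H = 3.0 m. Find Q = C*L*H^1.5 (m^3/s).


Q = 2.1 * 57 * 3.0^1.5 = 621.9794 m^3/s


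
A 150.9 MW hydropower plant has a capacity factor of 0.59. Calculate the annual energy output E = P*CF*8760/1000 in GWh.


E = 150.9 * 0.59 * 8760 / 1000 = 779.9116 GWh


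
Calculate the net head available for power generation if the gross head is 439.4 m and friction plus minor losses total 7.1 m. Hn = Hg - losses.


Hn = 439.4 - 7.1 = 432.3000 m


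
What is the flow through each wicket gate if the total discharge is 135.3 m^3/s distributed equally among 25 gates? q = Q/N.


q = 135.3 / 25 = 5.4120 m^3/s


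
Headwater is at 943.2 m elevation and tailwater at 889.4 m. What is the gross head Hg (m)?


Hg = 943.2 - 889.4 = 53.8000 m


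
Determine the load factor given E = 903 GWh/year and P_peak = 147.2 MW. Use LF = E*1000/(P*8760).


LF = 903 * 1000 / (147.2 * 8760) = 0.7003


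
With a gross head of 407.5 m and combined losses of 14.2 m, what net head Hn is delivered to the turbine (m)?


Hn = 407.5 - 14.2 = 393.3000 m


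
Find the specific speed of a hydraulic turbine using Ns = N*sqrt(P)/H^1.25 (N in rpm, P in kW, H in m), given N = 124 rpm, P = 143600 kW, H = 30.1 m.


Ns = 124 * 143600^0.5 / 30.1^1.25 = 666.4856


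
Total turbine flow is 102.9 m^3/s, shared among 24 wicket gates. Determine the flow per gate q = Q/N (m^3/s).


q = 102.9 / 24 = 4.2875 m^3/s


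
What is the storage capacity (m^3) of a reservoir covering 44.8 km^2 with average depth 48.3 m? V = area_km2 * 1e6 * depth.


V = 44.8 * 1e6 * 48.3 = 2.1638e+09 m^3


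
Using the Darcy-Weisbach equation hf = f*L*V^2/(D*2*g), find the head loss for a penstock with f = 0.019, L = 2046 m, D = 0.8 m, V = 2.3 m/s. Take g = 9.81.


hf = 0.019 * 2046 * 2.3^2 / (0.8 * 2 * 9.81) = 13.1016 m


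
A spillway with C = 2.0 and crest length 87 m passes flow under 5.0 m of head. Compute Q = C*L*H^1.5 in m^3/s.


Q = 2.0 * 87 * 5.0^1.5 = 1945.3791 m^3/s


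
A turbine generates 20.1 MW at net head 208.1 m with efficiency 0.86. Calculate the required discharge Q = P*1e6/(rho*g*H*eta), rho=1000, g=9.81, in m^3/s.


Q = 20.1 * 1e6 / (1000 * 9.81 * 208.1 * 0.86) = 11.4487 m^3/s


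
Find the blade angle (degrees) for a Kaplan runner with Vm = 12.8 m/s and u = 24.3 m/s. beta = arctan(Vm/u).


beta = arctan(12.8 / 24.3) = 27.7780 degrees


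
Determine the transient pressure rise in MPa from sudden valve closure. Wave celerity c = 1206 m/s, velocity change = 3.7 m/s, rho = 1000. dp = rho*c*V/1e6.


dp = 1000 * 1206 * 3.7 / 1e6 = 4.4622 MPa


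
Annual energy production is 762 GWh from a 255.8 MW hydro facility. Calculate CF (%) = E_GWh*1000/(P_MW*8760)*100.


CF = 762 * 1000 / (255.8 * 8760) * 100 = 34.0056 %


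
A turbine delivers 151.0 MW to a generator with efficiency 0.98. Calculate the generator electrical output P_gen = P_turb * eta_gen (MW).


P_gen = 151.0 * 0.98 = 147.9800 MW


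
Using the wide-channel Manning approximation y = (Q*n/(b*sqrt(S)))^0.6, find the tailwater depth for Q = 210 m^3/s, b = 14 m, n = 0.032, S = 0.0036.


y = (210 * 0.032 / (14 * 0.0036^0.5))^0.6 = 3.4822 m


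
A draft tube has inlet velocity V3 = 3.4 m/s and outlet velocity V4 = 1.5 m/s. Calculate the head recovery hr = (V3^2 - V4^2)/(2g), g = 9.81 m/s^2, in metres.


hr = (3.4^2 - 1.5^2) / (2*9.81) = 0.4745 m


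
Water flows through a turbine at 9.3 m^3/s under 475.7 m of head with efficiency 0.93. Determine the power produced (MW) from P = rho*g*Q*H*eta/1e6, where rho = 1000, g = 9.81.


P = 1000 * 9.81 * 9.3 * 475.7 * 0.93 / 1e6 = 40.3616 MW


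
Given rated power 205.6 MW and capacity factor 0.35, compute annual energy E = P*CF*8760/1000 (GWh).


E = 205.6 * 0.35 * 8760 / 1000 = 630.3696 GWh


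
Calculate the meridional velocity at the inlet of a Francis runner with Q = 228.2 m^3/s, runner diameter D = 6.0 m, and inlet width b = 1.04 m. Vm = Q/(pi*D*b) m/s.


Vm = 228.2 / (pi * 6.0 * 1.04) = 11.6408 m/s


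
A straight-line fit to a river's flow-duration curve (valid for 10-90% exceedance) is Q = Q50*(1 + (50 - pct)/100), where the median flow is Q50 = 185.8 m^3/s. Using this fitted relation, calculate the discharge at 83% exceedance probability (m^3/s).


Q = 185.8 * (1 + (50 - 83)/100) = 124.4860 m^3/s


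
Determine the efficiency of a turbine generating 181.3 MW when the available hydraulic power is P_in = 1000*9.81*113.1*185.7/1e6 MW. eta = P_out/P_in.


P_in = 1000 * 9.81 * 113.1 * 185.7 / 1e6 = 206.0362 MW
eta = 181.3 / 206.0362 = 0.8799


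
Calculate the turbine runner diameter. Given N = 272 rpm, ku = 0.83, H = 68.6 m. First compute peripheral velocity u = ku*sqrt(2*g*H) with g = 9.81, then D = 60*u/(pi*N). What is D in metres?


u = 0.83 * sqrt(2*9.81*68.6) = 30.4502 m/s
D = 60 * 30.4502 / (pi * 272) = 2.1381 m


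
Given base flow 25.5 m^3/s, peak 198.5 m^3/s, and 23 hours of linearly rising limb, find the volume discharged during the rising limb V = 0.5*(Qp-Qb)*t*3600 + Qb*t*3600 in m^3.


V = 0.5*(198.5 - 25.5)*23*3600 + 25.5*23*3600 = 9.2736e+06 m^3
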